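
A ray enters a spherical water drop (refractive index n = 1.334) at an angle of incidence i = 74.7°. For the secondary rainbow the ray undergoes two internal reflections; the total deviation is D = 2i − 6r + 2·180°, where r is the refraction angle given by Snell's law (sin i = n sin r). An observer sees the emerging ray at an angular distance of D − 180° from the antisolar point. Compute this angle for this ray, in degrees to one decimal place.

sin r = sin 74.7° / 1.334 = 0.9646/1.334 = 0.7231; r = 46.31°.
D = 2·74.7° − 6·46.31° + 2·180° = 149.40° − 277.84° + 360° = 231.56°.
Angle from antisolar point = D − 180° = 51.56°.

51.6°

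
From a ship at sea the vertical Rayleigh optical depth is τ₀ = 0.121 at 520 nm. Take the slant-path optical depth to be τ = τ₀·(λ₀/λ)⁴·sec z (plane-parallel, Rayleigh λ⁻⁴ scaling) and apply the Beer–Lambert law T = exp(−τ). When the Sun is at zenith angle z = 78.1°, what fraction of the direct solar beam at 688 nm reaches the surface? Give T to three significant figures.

sec 78.1° = 4.8496.
τ = 0.121 × (520/688)⁴ × 4.8496 = 0.121 × 0.3263 × 4.8496 = 0.1915.
T = exp(−0.1915) = 0.8257.

0.826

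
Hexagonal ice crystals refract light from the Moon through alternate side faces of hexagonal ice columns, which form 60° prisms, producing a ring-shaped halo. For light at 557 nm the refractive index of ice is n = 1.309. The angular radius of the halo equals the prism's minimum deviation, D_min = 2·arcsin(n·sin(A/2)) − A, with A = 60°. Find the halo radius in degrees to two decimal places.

21.76°

n·sin(A/2) = 1.309 × sin 30° = 1.309 × 0.5000 = 0.6545.
D_min = 2·arcsin(0.6545) − 60° = 2 × 40.882° − 60° = 21.763°.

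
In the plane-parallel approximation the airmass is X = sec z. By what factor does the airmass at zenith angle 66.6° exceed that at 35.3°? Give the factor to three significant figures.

2.05

X(66.6°)/X(35.3°) = sec 66.6° / sec 35.3° = cos 35.3° / cos 66.6° = 0.8161/0.3971 = 2.0550.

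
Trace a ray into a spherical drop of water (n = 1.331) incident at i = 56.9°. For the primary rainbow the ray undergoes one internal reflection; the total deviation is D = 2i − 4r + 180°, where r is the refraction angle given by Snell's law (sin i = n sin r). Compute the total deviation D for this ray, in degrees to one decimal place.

137.8°

sin r = sin 56.9° / 1.331 = 0.8377/1.331 = 0.6294; r = 39.01°.
D = 2·56.9° − 4·39.01° + 180° = 113.80° − 156.02° + 180° = 137.78°.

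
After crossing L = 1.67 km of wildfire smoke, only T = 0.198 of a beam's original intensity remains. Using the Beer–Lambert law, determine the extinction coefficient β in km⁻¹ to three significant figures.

Beer–Lambert: T = exp(−βL) ⇒ β = −ln(T)/L = −ln(0.198)/1.67 = 1.6195/1.67 = 0.9698 km⁻¹.

0.970 km⁻¹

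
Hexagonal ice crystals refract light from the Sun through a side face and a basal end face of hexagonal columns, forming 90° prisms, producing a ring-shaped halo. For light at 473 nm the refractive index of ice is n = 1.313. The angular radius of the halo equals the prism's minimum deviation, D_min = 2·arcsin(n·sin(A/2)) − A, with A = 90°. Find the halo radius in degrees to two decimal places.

n·sin(A/2) = 1.313 × sin 45° = 1.313 × 0.7071 = 0.9284.
D_min = 2·arcsin(0.9284) − 90° = 2 × 68.192° − 90° = 46.383°.

46.38°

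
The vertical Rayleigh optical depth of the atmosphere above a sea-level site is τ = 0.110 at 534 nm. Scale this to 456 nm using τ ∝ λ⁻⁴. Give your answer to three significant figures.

0.207

τ(456 nm) = τ(534 nm) × (534/456)⁴ = 0.110 × (1.1711)⁴ = 0.110 × 1.8806 = 0.2069.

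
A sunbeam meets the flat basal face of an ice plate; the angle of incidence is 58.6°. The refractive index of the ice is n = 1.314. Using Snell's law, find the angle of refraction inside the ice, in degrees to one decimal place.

40.5°

Snell: sin θ_r = sin θ_i / n = sin 58.6° / 1.314 = 0.8536 / 1.314 = 0.6496.
θ_r = arcsin(0.6496) = 40.51°.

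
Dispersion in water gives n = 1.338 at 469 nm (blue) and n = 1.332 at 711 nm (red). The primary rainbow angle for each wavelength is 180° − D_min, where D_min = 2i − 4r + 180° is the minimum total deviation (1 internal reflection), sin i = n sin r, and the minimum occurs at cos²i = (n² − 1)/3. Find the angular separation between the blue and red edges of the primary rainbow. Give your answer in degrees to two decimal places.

At 469 nm (n = 1.338): cos²i = 0.26341 → i = 59.120°, r = 39.899°, D_min = 138.643°, rainbow angle = 41.357°.
At 711 nm (n = 1.332): cos²i = 0.25807 → i = 59.469°, r = 40.290°, D_min = 137.776°, rainbow angle = 42.224°.
Angular width = |41.357° − 42.224°| = 0.867°.

0.87°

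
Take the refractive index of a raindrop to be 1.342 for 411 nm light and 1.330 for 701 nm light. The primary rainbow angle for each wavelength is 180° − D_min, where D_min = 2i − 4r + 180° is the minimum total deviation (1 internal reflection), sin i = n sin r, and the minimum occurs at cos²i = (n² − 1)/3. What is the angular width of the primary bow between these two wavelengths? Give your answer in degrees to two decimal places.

At 411 nm (n = 1.342): cos²i = 0.26699 → i = 58.888°, r = 39.641°, D_min = 139.213°, rainbow angle = 40.787°.
At 701 nm (n = 1.330): cos²i = 0.25630 → i = 59.585°, r = 40.422°, D_min = 137.484°, rainbow angle = 42.516°.
Angular width = |40.787° − 42.516°| = 1.729°.

1.73°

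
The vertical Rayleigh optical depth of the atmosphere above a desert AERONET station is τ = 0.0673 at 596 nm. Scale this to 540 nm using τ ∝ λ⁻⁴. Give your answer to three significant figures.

τ(540 nm) = τ(596 nm) × (596/540)⁴ = 0.0673 × (1.1037)⁴ = 0.0673 × 1.4839 = 0.0999.

0.0999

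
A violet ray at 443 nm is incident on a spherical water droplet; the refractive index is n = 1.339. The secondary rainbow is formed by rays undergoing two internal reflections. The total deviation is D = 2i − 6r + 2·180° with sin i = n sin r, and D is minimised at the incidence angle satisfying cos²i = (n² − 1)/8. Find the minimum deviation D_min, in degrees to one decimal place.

cos²i = (1.79292 − 1)/8 = 0.09912; i = arccos(0.31483) = 71.650°.
sin r = sin 71.650°/1.339 = 0.70885; r = 45.141°.
D_min = 2·71.650° − 6·45.141° + 360° = 232.451°.

232.5°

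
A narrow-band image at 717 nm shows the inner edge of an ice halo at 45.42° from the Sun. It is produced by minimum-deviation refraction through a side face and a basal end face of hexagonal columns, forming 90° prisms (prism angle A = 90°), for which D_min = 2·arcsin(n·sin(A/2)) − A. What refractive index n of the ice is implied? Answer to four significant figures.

Rearranging: n = sin((D_min + A)/2) / sin(A/2).
(D_min + A)/2 = (45.42° + 90°)/2 = 67.710°.
n = sin 67.710° / sin 45° = 0.9253 / 0.7071 = 1.3085.

1.309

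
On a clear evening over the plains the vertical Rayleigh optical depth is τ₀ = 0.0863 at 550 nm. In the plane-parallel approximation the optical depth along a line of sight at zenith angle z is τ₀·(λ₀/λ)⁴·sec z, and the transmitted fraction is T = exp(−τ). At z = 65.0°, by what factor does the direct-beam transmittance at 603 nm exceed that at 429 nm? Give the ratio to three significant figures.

1.51

Airmass: sec 65.0° = 2.3662.
τ(603 nm) = 0.0863 × (550/603)⁴ × 2.3662 = 0.0863 × 0.6921 × 2.3662 = 0.1413.
τ(429 nm) = 0.0863 × (550/429)⁴ × 2.3662 = 0.0863 × 2.7016 × 2.3662 = 0.5517.
T(603)/T(429) = exp(τ_B − τ_A) = exp(0.4103) = 1.5073.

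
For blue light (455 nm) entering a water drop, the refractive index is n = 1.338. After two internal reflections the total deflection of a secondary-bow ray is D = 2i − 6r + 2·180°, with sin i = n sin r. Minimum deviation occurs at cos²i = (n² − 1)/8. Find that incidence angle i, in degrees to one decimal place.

71.7°

cos²i = (1.338² − 1)/8 = (1.79024 − 1)/8 = 0.09878.
cos i = 0.31429, so i = 71.682°.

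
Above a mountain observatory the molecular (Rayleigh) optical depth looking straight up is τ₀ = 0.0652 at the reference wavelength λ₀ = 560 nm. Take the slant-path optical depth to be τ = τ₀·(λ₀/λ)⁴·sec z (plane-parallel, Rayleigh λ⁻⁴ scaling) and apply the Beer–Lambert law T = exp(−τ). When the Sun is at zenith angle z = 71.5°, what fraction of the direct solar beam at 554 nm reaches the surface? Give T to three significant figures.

sec 71.5° = 3.1515.
τ = 0.0652 × (560/554)⁴ × 3.1515 = 0.0652 × 1.0440 × 3.1515 = 0.2145.
T = exp(−0.2145) = 0.8069.

0.807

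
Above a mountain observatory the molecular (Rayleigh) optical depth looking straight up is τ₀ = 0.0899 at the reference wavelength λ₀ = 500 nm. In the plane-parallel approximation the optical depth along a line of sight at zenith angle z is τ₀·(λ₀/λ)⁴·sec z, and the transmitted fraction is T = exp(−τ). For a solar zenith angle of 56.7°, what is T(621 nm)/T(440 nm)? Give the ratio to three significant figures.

1.23

Airmass: sec 56.7° = 1.8214.
τ(621 nm) = 0.0899 × (500/621)⁴ × 1.8214 = 0.0899 × 0.4203 × 1.8214 = 0.0688.
τ(440 nm) = 0.0899 × (500/440)⁴ × 1.8214 = 0.0899 × 1.6675 × 1.8214 = 0.2730.
T(621)/T(440) = exp(τ_B − τ_A) = exp(0.2042) = 1.2266.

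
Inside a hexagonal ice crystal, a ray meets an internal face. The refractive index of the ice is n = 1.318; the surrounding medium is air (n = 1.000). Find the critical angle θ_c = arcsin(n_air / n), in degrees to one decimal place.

sin θ_c = n_air / n = 1.000 / 1.318 = 0.7587.
θ_c = arcsin(0.7587) = 49.35°.

49.4°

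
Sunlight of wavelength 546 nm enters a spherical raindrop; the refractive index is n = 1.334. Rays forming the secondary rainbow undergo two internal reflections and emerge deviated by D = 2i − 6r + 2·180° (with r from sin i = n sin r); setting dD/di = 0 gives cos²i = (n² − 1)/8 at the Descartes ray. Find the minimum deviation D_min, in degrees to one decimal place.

cos²i = (1.77956 − 1)/8 = 0.09744; i = arccos(0.31216) = 71.810°.
sin r = sin 71.810°/1.334 = 0.71217; r = 45.411°.
D_min = 2·71.810° − 6·45.411° + 360° = 231.153°.

231.2°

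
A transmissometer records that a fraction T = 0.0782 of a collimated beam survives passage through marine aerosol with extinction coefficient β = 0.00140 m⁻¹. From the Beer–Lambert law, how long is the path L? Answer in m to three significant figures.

1820 m

Beer–Lambert: T = exp(−βL) ⇒ L = −ln(T)/β = −ln(0.0782)/0.00140 = 2.5485/0.00140 = 1820 m.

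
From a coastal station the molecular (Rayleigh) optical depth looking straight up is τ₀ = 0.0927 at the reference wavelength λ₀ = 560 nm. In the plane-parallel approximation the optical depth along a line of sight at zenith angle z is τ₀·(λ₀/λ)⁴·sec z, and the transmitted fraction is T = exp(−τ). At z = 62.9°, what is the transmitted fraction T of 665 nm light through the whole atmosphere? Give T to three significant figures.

sec 62.9° = 2.1952.
τ = 0.0927 × (560/665)⁴ × 2.1952 = 0.0927 × 0.5029 × 2.1952 = 0.1023.
T = exp(−0.1023) = 0.9027.

0.903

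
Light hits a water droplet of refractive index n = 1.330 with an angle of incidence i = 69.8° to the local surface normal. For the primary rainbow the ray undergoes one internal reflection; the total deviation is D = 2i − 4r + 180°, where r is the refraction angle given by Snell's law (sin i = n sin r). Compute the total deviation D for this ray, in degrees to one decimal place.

sin r = sin 69.8° / 1.330 = 0.9385/1.330 = 0.7056; r = 44.88°.
D = 2·69.8° − 4·44.88° + 180° = 139.60° − 179.52° + 180° = 140.08°.

140.1°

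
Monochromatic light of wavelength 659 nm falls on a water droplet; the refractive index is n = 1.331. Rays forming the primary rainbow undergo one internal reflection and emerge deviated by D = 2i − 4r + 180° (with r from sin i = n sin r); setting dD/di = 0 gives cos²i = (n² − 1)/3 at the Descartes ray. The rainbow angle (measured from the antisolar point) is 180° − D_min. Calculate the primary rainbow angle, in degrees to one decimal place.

cos²i = (1.77156 − 1)/3 = 0.25719; i = arccos(0.50714) = 59.527°.
sin r = sin 59.527°/1.331 = 0.64753; r = 40.356°.
D_min = 2·59.527° − 4·40.356° + 180° = 137.630°.
Rainbow angle = 180° − D_min = 42.370°.

42.4°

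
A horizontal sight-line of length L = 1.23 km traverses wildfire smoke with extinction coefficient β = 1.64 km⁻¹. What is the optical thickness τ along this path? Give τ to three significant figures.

2.02

τ = β·L = 1.64 × 1.23 = 2.0172.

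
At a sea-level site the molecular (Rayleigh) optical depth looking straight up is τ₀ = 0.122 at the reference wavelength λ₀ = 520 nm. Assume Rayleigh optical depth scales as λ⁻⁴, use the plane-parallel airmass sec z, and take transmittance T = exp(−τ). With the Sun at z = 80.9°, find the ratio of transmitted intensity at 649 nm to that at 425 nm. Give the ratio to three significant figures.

Airmass: sec 80.9° = 6.3228.
τ(649 nm) = 0.122 × (520/649)⁴ × 6.3228 = 0.122 × 0.4121 × 6.3228 = 0.3179.
τ(425 nm) = 0.122 × (520/425)⁴ × 6.3228 = 0.122 × 2.2411 × 6.3228 = 1.7287.
T(649)/T(425) = exp(τ_B − τ_A) = exp(1.4108) = 4.0993.

4.10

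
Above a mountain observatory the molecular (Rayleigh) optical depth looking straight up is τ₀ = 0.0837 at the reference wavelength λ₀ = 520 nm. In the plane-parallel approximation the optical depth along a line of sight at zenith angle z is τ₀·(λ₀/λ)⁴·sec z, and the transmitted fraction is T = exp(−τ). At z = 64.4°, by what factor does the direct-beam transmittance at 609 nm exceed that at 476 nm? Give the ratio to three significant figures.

1.19

Airmass: sec 64.4° = 2.3144.
τ(609 nm) = 0.0837 × (520/609)⁴ × 2.3144 = 0.0837 × 0.5316 × 2.3144 = 0.1030.
τ(476 nm) = 0.0837 × (520/476)⁴ × 2.3144 = 0.0837 × 1.4242 × 2.3144 = 0.2759.
T(609)/T(476) = exp(τ_B − τ_A) = exp(0.1729) = 1.1888.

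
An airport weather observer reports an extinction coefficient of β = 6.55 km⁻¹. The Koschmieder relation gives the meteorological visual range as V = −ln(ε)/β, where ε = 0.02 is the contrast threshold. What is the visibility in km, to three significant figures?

0.597 km

V = −ln(0.02) / 6.55 = 3.912 / 6.55 = 0.5973 km.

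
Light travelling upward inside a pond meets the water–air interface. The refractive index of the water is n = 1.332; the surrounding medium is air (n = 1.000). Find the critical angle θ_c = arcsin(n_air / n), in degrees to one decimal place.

sin θ_c = n_air / n = 1.000 / 1.332 = 0.7508.
θ_c = arcsin(0.7508) = 48.66°.

48.7°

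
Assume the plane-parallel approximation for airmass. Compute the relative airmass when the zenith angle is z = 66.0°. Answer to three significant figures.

2.46

X = sec z = 1/cos 66.0° = 1/0.4067 = 2.4586.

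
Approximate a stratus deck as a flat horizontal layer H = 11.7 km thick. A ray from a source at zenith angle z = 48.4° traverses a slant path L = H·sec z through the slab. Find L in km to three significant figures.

sec z = 1/cos 48.4° = 1.5062.
L = 11.7 × 1.5062 = 17.622 km.

17.6 km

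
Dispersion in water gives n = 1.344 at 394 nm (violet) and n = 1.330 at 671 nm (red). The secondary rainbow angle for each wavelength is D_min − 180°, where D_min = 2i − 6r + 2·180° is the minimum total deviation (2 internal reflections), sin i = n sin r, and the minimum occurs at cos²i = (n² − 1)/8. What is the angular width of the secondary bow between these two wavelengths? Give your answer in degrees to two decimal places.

At 394 nm (n = 1.344): cos²i = 0.10079 → i = 71.490°, r = 44.874°, D_min = 233.733°, rainbow angle = 53.733°.
At 671 nm (n = 1.330): cos²i = 0.09611 → i = 71.940°, r = 45.630°, D_min = 230.101°, rainbow angle = 50.101°.
Angular width = |53.733° − 50.101°| = 3.632°.

3.63°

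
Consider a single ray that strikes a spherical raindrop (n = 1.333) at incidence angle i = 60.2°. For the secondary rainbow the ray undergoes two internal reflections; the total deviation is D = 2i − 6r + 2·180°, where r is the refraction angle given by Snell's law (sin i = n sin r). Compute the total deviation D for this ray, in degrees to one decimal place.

236.7°

sin r = sin 60.2° / 1.333 = 0.8678/1.333 = 0.6510; r = 40.62°.
D = 2·60.2° − 6·40.62° + 2·180° = 120.40° − 243.70° + 360° = 236.70°.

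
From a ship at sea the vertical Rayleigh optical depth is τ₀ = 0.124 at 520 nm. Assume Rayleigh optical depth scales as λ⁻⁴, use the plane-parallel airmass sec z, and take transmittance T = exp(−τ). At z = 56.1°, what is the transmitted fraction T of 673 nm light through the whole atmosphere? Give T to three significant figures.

sec 56.1° = 1.7929.
τ = 0.124 × (520/673)⁴ × 1.7929 = 0.124 × 0.3564 × 1.7929 = 0.0792.
T = exp(−0.0792) = 0.9238.

0.924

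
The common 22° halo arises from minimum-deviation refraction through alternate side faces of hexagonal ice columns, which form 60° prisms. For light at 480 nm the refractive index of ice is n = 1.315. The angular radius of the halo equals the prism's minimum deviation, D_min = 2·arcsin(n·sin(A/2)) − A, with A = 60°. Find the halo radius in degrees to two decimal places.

n·sin(A/2) = 1.315 × sin 30° = 1.315 × 0.5000 = 0.6575.
D_min = 2·arcsin(0.6575) − 60° = 2 × 41.109° − 60° = 22.219°.

22.22°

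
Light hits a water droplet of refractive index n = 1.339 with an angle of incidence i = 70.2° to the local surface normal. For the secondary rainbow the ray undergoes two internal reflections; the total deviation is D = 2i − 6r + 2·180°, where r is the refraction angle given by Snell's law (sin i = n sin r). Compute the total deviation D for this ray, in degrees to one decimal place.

sin r = sin 70.2° / 1.339 = 0.9409/1.339 = 0.7027; r = 44.64°.
D = 2·70.2° − 6·44.64° + 2·180° = 140.40° − 267.85° + 360° = 232.55°.

232.5°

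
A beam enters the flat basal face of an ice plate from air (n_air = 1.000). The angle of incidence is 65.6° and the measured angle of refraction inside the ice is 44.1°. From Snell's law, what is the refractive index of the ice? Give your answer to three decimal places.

1.309

n = sin θ_i / sin θ_r = sin 65.6° / sin 44.1° = 0.9107 / 0.6959 = 1.3086.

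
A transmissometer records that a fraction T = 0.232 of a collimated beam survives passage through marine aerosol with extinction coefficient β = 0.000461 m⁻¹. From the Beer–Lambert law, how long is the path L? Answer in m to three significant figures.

Beer–Lambert: T = exp(−βL) ⇒ L = −ln(T)/β = −ln(0.232)/0.000461 = 1.4610/0.000461 = 3169 m.

3170 m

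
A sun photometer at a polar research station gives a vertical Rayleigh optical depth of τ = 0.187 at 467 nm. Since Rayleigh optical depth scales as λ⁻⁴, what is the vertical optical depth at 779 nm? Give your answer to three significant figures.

0.0242

τ(779 nm) = τ(467 nm) × (467/779)⁴ = 0.187 × (0.5995)⁴ = 0.187 × 0.1292 = 0.0242.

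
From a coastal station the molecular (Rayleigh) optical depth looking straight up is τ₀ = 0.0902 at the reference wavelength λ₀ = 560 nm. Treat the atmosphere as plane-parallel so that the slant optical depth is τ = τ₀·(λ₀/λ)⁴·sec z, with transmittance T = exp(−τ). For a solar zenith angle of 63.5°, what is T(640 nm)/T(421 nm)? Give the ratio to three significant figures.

Airmass: sec 63.5° = 2.2412.
τ(640 nm) = 0.0902 × (560/640)⁴ × 2.2412 = 0.0902 × 0.5862 × 2.2412 = 0.1185.
τ(421 nm) = 0.0902 × (560/421)⁴ × 2.2412 = 0.0902 × 3.1306 × 2.2412 = 0.6329.
T(640)/T(421) = exp(τ_B − τ_A) = exp(0.5144) = 1.6726.

1.67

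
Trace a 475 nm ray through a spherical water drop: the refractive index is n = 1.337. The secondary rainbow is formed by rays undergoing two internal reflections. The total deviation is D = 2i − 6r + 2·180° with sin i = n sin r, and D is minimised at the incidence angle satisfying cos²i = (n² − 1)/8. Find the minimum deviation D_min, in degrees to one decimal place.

cos²i = (1.78757 − 1)/8 = 0.09845; i = arccos(0.31376) = 71.714°.
sin r = sin 71.714°/1.337 = 0.71017; r = 45.249°.
D_min = 2·71.714° − 6·45.249° + 360° = 231.934°.

231.9°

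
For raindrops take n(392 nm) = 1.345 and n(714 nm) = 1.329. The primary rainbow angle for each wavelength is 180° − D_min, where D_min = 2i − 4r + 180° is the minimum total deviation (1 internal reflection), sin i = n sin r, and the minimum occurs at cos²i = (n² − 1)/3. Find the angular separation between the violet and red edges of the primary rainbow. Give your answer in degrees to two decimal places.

2.30°

At 392 nm (n = 1.345): cos²i = 0.26967 → i = 58.715°, r = 39.448°, D_min = 139.635°, rainbow angle = 40.365°.
At 714 nm (n = 1.329): cos²i = 0.25541 → i = 59.643°, r = 40.487°, D_min = 137.337°, rainbow angle = 42.663°.
Angular width = |40.365° − 42.663°| = 2.299°.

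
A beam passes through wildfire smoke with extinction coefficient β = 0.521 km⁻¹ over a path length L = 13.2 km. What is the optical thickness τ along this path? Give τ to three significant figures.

6.88

τ = β·L = 0.521 × 13.2 = 6.8772.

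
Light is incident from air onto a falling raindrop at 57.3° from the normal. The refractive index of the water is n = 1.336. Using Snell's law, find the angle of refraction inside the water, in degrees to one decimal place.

Snell: sin θ_r = sin θ_i / n = sin 57.3° / 1.336 = 0.8415 / 1.336 = 0.6299.
θ_r = arcsin(0.6299) = 39.04°.

39.0°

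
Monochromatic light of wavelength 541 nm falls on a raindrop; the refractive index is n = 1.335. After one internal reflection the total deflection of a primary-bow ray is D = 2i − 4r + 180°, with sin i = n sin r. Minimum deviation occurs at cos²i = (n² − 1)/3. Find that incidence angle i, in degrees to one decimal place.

cos²i = (1.335² − 1)/3 = (1.78222 − 1)/3 = 0.26074.
cos i = 0.51063, so i = 59.294°.

59.3°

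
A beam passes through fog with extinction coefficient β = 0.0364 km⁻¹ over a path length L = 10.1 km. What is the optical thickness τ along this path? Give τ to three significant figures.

τ = β·L = 0.0364 × 10.1 = 0.3676.

0.368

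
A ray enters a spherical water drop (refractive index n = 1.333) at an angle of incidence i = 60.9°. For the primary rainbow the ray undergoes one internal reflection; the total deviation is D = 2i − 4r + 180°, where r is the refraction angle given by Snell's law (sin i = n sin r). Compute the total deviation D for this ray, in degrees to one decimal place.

138.0°

sin r = sin 60.9° / 1.333 = 0.8738/1.333 = 0.6555; r = 40.96°.
D = 2·60.9° − 4·40.96° + 180° = 121.80° − 163.83° + 180° = 137.97°.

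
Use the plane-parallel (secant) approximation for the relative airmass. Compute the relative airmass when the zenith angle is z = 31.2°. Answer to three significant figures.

1.17

X = sec z = 1/cos 31.2° = 1/0.8554 = 1.1691.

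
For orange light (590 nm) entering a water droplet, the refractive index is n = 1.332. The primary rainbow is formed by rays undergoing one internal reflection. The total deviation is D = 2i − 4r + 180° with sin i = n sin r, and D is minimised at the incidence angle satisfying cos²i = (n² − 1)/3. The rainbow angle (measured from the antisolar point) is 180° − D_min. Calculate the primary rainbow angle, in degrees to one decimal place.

42.2°

cos²i = (1.77422 − 1)/3 = 0.25807; i = arccos(0.50801) = 59.469°.
sin r = sin 59.469°/1.332 = 0.64666; r = 40.290°.
D_min = 2·59.469° − 4·40.290° + 180° = 137.776°.
Rainbow angle = 180° − D_min = 42.224°.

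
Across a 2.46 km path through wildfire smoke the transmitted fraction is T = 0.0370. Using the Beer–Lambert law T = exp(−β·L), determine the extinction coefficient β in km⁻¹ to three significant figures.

Beer–Lambert: T = exp(−βL) ⇒ β = −ln(T)/L = −ln(0.0370)/2.46 = 3.2968/2.46 = 1.34 km⁻¹.

1.34 km⁻¹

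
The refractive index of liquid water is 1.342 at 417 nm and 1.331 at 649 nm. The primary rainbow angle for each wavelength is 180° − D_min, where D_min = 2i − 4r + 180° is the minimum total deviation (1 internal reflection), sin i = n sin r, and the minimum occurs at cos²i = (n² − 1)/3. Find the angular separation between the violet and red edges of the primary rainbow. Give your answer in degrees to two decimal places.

1.58°

At 417 nm (n = 1.342): cos²i = 0.26699 → i = 58.888°, r = 39.641°, D_min = 139.213°, rainbow angle = 40.787°.
At 649 nm (n = 1.331): cos²i = 0.25719 → i = 59.527°, r = 40.356°, D_min = 137.630°, rainbow angle = 42.370°.
Angular width = |40.787° − 42.370°| = 1.583°.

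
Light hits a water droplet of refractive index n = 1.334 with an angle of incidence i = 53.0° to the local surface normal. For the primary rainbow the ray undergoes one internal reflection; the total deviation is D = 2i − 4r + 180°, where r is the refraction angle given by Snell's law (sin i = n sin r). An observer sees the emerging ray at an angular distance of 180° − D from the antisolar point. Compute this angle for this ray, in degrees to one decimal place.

sin r = sin 53.0° / 1.334 = 0.7986/1.334 = 0.5987; r = 36.78°.
D = 2·53.0° − 4·36.78° + 180° = 106.00° − 147.10° + 180° = 138.90°.
Angle from antisolar point = 180° − D = 41.10°.

41.1°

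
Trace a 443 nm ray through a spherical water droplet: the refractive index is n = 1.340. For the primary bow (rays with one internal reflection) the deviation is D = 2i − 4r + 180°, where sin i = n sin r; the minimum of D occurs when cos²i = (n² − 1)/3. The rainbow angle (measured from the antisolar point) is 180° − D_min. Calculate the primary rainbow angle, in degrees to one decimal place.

cos²i = (1.79560 − 1)/3 = 0.26520; i = arccos(0.51498) = 59.004°.
sin r = sin 59.004°/1.340 = 0.63971; r = 39.770°.
D_min = 2·59.004° − 4·39.770° + 180° = 138.929°.
Rainbow angle = 180° − D_min = 41.071°.

41.1°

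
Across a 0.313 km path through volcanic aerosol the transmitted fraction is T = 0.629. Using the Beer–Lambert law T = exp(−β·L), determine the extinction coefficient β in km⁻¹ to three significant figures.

1.48 km⁻¹

Beer–Lambert: T = exp(−βL) ⇒ β = −ln(T)/L = −ln(0.629)/0.313 = 0.4636/0.313 = 1.481 km⁻¹.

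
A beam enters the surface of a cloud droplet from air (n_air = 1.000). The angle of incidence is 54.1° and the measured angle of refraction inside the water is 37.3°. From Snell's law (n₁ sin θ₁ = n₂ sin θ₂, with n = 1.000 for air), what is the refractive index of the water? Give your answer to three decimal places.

1.337

n = sin θ_i / sin θ_r = sin 54.1° / sin 37.3° = 0.8100 / 0.6060 = 1.3367.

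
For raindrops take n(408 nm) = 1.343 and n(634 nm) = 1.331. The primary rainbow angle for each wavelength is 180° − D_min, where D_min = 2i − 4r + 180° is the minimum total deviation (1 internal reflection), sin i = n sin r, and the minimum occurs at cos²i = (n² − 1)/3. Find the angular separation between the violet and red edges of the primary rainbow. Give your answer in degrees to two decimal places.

1.72°

At 408 nm (n = 1.343): cos²i = 0.26788 → i = 58.830°, r = 39.577°, D_min = 139.354°, rainbow angle = 40.646°.
At 634 nm (n = 1.331): cos²i = 0.25719 → i = 59.527°, r = 40.356°, D_min = 137.630°, rainbow angle = 42.370°.
Angular width = |40.646° − 42.370°| = 1.724°.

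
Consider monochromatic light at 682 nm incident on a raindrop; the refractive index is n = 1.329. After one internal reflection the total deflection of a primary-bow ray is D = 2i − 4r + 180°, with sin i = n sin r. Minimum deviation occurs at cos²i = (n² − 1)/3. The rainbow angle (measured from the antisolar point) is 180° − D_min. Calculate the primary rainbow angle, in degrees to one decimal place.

cos²i = (1.76624 − 1)/3 = 0.25541; i = arccos(0.50538) = 59.643°.
sin r = sin 59.643°/1.329 = 0.64928; r = 40.487°.
D_min = 2·59.643° − 4·40.487° + 180° = 137.337°.
Rainbow angle = 180° − D_min = 42.663°.

42.7°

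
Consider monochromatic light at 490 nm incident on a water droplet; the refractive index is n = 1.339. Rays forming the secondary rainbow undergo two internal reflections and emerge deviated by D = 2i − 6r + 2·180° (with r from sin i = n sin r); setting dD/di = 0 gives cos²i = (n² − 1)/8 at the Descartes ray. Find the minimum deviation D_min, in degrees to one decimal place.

cos²i = (1.79292 − 1)/8 = 0.09912; i = arccos(0.31483) = 71.650°.
sin r = sin 71.650°/1.339 = 0.70885; r = 45.141°.
D_min = 2·71.650° − 6·45.141° + 360° = 232.451°.

232.5°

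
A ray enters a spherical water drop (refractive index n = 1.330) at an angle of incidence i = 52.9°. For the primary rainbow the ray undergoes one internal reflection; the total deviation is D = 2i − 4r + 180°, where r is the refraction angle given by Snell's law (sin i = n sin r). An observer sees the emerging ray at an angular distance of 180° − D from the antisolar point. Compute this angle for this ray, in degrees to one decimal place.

41.6°

sin r = sin 52.9° / 1.330 = 0.7976/1.330 = 0.5997; r = 36.85°.
D = 2·52.9° − 4·36.85° + 180° = 105.80° − 147.39° + 180° = 138.41°.
Angle from antisolar point = 180° − D = 41.59°.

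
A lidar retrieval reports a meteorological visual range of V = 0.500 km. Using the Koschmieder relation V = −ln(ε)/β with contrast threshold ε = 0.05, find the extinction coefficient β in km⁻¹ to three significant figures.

5.99 km⁻¹

β = −ln(0.05) / V = 2.996 / 0.500 = 5.9915 km⁻¹.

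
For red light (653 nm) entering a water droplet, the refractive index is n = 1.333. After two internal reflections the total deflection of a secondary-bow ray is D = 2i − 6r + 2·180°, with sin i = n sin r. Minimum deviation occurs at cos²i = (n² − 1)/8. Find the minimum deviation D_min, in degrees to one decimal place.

230.9°

cos²i = (1.77689 − 1)/8 = 0.09711; i = arccos(0.31163) = 71.843°.
sin r = sin 71.843°/1.333 = 0.71283; r = 45.466°.
D_min = 2·71.843° − 6·45.466° + 360° = 230.891°.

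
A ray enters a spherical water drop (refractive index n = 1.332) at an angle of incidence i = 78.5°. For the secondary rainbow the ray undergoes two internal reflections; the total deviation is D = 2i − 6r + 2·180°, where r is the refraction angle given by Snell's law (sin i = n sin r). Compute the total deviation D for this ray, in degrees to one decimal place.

232.8°

sin r = sin 78.5° / 1.332 = 0.9799/1.332 = 0.7357; r = 47.36°.
D = 2·78.5° − 6·47.36° + 2·180° = 157.00° − 284.19° + 360° = 232.81°.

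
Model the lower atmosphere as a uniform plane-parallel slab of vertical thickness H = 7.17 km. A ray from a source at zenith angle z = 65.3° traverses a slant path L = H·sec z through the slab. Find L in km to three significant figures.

17.2 km

sec z = 1/cos 65.3° = 2.3931.
L = 7.17 × 2.3931 = 17.159 km.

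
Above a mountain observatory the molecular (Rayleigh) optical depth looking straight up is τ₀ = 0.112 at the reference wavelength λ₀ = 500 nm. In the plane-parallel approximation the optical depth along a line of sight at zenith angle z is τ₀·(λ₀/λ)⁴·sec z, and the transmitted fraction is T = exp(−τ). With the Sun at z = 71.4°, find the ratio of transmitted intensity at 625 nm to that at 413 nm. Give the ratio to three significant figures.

Airmass: sec 71.4° = 3.1352.
τ(625 nm) = 0.112 × (500/625)⁴ × 3.1352 = 0.112 × 0.4096 × 3.1352 = 0.1438.
τ(413 nm) = 0.112 × (500/413)⁴ × 3.1352 = 0.112 × 2.1482 × 3.1352 = 0.7543.
T(625)/T(413) = exp(τ_B − τ_A) = exp(0.6105) = 1.8414.

1.84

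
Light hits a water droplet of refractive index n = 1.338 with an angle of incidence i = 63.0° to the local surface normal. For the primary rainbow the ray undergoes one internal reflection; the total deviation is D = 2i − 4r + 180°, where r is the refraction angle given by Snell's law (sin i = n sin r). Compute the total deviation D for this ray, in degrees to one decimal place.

sin r = sin 63.0° / 1.338 = 0.8910/1.338 = 0.6659; r = 41.75°.
D = 2·63.0° − 4·41.75° + 180° = 126.00° − 167.01° + 180° = 138.99°.

139.0°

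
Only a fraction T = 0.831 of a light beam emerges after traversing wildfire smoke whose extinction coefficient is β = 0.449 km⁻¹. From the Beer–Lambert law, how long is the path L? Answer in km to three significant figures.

Beer–Lambert: T = exp(−βL) ⇒ L = −ln(T)/β = −ln(0.831)/0.449 = 0.1851/0.449 = 0.4123 km.

0.412 km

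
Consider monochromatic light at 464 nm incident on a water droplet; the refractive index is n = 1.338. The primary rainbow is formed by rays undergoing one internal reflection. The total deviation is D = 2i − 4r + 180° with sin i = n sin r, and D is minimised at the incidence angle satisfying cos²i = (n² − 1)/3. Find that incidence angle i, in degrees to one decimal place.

cos²i = (1.338² − 1)/3 = (1.79024 − 1)/3 = 0.26341.
cos i = 0.51324, so i = 59.120°.

59.1°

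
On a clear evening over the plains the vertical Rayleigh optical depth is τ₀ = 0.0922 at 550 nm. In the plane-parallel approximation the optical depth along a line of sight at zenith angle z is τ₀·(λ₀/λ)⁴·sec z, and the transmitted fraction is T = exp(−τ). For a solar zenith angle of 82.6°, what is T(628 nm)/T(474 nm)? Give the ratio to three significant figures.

2.40

Airmass: sec 82.6° = 7.7642.
τ(628 nm) = 0.0922 × (550/628)⁴ × 7.7642 = 0.0922 × 0.5883 × 7.7642 = 0.4212.
τ(474 nm) = 0.0922 × (550/474)⁴ × 7.7642 = 0.0922 × 1.8127 × 7.7642 = 1.2977.
T(628)/T(474) = exp(τ_B − τ_A) = exp(0.8765) = 2.4025.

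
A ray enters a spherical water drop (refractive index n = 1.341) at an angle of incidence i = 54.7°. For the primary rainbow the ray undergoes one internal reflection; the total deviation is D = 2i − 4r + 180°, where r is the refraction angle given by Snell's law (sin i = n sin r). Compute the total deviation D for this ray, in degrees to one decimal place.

139.4°

sin r = sin 54.7° / 1.341 = 0.8161/1.341 = 0.6086; r = 37.49°.
D = 2·54.7° − 4·37.49° + 180° = 109.40° − 149.95° + 180° = 139.45°.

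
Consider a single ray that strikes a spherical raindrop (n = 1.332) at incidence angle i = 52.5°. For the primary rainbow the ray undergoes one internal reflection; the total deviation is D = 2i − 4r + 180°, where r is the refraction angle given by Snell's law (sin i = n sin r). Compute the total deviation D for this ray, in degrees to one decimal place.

138.8°

sin r = sin 52.5° / 1.332 = 0.7934/1.332 = 0.5956; r = 36.56°.
D = 2·52.5° − 4·36.56° + 180° = 105.00° − 146.22° + 180° = 138.78°.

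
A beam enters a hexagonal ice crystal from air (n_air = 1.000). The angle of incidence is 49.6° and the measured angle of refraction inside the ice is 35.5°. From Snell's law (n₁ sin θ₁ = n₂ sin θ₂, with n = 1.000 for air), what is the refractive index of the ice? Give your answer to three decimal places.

n = sin θ_i / sin θ_r = sin 49.6° / sin 35.5° = 0.7615 / 0.5807 = 1.3114.

1.311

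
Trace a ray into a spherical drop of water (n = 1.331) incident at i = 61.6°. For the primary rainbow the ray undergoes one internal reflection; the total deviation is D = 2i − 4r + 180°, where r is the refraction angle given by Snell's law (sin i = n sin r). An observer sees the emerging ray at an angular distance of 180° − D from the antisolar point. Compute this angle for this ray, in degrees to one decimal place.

42.3°

sin r = sin 61.6° / 1.331 = 0.8796/1.331 = 0.6609; r = 41.37°.
D = 2·61.6° − 4·41.37° + 180° = 123.20° − 165.47° + 180° = 137.73°.
Angle from antisolar point = 180° − D = 42.27°.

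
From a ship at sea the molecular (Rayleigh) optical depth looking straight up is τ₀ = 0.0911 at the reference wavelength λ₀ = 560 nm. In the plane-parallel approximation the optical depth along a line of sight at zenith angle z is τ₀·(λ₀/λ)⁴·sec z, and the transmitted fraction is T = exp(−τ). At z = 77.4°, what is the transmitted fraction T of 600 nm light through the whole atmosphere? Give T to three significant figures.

0.728

sec 77.4° = 4.5841.
τ = 0.0911 × (560/600)⁴ × 4.5841 = 0.0911 × 0.7588 × 4.5841 = 0.3169.
T = exp(−0.3169) = 0.7284.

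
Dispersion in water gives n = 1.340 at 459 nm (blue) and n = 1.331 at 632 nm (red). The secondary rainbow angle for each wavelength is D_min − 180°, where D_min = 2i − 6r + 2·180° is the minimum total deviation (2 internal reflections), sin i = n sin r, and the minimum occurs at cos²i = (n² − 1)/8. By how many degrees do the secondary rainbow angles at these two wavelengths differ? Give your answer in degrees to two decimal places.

At 459 nm (n = 1.340): cos²i = 0.09945 → i = 71.618°, r = 45.088°, D_min = 232.709°, rainbow angle = 52.709°.
At 632 nm (n = 1.331): cos²i = 0.09645 → i = 71.907°, r = 45.575°, D_min = 230.365°, rainbow angle = 50.365°.
Angular width = |52.709° − 50.365°| = 2.344°.

2.34°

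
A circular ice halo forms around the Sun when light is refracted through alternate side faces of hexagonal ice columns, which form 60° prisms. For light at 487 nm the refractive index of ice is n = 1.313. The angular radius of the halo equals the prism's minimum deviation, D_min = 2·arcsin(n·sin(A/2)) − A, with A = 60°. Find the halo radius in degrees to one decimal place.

22.1°

n·sin(A/2) = 1.313 × sin 30° = 1.313 × 0.5000 = 0.6565.
D_min = 2·arcsin(0.6565) − 60° = 2 × 41.033° − 60° = 22.067°.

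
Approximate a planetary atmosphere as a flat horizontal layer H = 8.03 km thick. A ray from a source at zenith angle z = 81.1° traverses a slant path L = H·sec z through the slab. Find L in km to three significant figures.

sec z = 1/cos 81.1° = 6.4637.
L = 8.03 × 6.4637 = 51.903 km.

51.9 km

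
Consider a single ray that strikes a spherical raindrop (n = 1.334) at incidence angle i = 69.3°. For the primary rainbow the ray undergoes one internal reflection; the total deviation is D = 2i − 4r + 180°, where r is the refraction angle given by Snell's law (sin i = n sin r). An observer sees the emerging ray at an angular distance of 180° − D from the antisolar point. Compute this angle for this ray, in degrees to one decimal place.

39.5°

sin r = sin 69.3° / 1.334 = 0.9354/1.334 = 0.7012; r = 44.53°.
D = 2·69.3° − 4·44.53° + 180° = 138.60° − 178.10° + 180° = 140.50°.
Angle from antisolar point = 180° − D = 39.50°.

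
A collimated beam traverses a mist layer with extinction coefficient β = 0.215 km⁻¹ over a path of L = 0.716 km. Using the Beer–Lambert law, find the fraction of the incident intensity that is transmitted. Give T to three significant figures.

0.857

τ = β·L = 0.215 × 0.716 = 0.1539.
T = exp(−0.1539) = 0.8573.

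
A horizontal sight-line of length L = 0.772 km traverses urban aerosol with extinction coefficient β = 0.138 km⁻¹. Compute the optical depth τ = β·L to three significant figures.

τ = β·L = 0.138 × 0.772 = 0.1065.

0.107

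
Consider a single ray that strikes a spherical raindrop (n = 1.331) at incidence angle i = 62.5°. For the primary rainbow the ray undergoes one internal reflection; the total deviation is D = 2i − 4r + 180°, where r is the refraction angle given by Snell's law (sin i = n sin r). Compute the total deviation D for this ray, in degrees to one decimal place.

sin r = sin 62.5° / 1.331 = 0.8870/1.331 = 0.6664; r = 41.79°.
D = 2·62.5° − 4·41.79° + 180° = 125.00° − 167.17° + 180° = 137.83°.

137.8°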